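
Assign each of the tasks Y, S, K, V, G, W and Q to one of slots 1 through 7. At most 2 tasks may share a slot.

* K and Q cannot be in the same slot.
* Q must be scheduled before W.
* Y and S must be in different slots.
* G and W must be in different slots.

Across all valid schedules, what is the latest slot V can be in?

7

V at 7 is achievable: G in 3, Y in 1, S in 2, W in 2, K in 3, Q in 1, V in 7.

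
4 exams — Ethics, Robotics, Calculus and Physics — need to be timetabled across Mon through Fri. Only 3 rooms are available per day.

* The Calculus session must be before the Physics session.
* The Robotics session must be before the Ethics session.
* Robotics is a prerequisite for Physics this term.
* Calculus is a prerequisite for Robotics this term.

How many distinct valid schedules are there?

Splitting on Ethics: it can be Wed (3), Thu (7), Fri (10). Listing each branch's schedules as (Robotics, Calculus, Physics):
Ethics=Wed: (Tue,Mon,Wed) (Tue,Mon,Thu) (Tue,Mon,Fri) — 3.
Ethics=Thu: (Tue,Mon,Wed) (Tue,Mon,Thu) (Tue,Mon,Fri) (Wed,Mon,Thu) (Wed,Mon,Fri) (Wed,Tue,Thu) (Wed,Tue,Fri) — 7.
Ethics=Fri: (Tue,Mon,Wed) (Tue,Mon,Thu) (Tue,Mon,Fri) (Wed,Mon,Thu) (Wed,Mon,Fri) (Wed,Tue,Thu) (Wed,Tue,Fri) (Thu,Mon,Fri) (Thu,Tue,Fri) (Thu,Wed,Fri) — 10.
Summing: 3 + 7 + 10 = 20.

20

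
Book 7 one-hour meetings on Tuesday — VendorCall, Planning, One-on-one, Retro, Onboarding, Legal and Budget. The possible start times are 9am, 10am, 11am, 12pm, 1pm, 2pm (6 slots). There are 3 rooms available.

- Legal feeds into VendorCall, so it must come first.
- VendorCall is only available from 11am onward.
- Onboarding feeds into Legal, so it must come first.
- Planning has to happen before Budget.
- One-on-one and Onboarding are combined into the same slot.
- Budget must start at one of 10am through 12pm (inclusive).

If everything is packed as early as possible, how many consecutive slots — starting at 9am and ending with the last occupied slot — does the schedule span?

3 slots

The precedence chain requires at least 3 distinct slots.
With at most 3 per slot and 7 meetings, at least 3 slots are needed.
3 works (last occupied slot: 11am): for example Retro -> 10am, One-on-one -> 9am, Legal -> 10am, Onboarding -> 9am, Budget -> 10am, VendorCall -> 11am, Planning -> 9am.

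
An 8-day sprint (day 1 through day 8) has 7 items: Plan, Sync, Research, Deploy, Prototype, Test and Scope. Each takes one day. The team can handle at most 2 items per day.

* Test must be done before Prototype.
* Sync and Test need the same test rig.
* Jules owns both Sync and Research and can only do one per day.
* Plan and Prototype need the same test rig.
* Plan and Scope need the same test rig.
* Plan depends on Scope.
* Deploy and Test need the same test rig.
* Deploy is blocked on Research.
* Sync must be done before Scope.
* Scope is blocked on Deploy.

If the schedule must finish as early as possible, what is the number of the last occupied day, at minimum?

4

The precedence chain requires at least 4 distinct days.
With at most 2 per day and 7 work items, at least 4 days are needed.
4 works (last occupied day: day 4): for example Research -> day 1; Plan -> day 4; Deploy -> day 2; Prototype -> day 3; Sync -> day 2; Test -> day 1; Scope -> day 3.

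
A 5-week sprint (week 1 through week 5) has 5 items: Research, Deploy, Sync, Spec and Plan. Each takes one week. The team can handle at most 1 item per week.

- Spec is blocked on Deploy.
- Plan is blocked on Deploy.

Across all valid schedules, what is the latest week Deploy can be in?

Downstream work caps Deploy at week 4.
Deploy at week 3 is achievable: Sync -> week 2; Deploy -> week 3; Spec -> week 4; Plan -> week 5; Research -> week 1.
Nothing later works — the capacity limit rule out every week after week 3.

week 3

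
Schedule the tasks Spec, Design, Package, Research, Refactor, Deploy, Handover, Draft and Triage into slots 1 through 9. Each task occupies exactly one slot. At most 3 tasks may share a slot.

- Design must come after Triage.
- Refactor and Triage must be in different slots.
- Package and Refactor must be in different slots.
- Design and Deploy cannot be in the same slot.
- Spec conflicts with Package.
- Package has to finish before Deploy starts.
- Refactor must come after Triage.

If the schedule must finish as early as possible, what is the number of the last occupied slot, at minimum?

The precedence chain requires at least 2 distinct slots.
With at most 3 per slot and 9 tasks, at least 3 slots are needed.
3 works (last occupied slot: 3): for example Research -> 1; Package -> 1; Triage -> 1; Deploy -> 3; Refactor -> 2; Draft -> 3; Spec -> 2; Design -> 2; Handover -> 3.

slot 3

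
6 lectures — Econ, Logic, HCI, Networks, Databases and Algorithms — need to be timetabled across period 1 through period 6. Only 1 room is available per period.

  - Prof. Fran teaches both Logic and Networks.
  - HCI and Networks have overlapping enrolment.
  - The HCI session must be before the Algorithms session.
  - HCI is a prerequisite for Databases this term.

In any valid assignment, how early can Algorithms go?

period 2

Precedence pushes Algorithms to at least period 2.
Algorithms at period 2 is achievable: Algorithms -> period 2, Networks -> period 6, Logic -> period 5, HCI -> period 1, Econ -> period 4, Databases -> period 3.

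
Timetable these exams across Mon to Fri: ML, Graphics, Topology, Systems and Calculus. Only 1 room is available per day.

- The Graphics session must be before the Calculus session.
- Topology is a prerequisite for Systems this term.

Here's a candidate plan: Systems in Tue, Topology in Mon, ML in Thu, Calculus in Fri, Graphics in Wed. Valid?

Valid

Only 1 room is available per day — holds.
The Graphics session must be before the Calculus session — holds.
Topology is a prerequisite for Systems this term — holds.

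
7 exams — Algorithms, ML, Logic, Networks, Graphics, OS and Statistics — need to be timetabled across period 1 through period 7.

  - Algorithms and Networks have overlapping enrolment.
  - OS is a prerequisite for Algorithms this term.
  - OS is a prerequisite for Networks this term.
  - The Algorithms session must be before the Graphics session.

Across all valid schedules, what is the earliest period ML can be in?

period 1

ML at period 1 is achievable: ML=period 1; Logic=period 1; Statistics=period 1; Algorithms=period 2; Graphics=period 3; Networks=period 3; OS=period 1.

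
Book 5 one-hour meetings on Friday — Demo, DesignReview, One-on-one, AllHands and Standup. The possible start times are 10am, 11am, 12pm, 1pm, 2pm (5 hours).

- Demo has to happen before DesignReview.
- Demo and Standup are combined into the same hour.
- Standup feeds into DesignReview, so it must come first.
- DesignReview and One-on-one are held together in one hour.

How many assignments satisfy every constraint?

50

Splitting on Demo: it can be 10am (20), 11am (15), 12pm (10), 1pm (5). Listing each branch's schedules as (DesignReview, One-on-one, AllHands, Standup):
Demo=10am: (11am,11am,10am,10am) (11am,11am,11am,10am) (11am,11am,12pm,10am) (11am,11am,1pm,10am) (11am,11am,2pm,10am) (12pm,12pm,10am,10am) (12pm,12pm,11am,10am) (12pm,12pm,12pm,10am) (12pm,12pm,1pm,10am) (12pm,12pm,2pm,10am) (1pm,1pm,10am,10am) (1pm,1pm,11am,10am) (1pm,1pm,12pm,10am) (1pm,1pm,1pm,10am) (1pm,1pm,2pm,10am) (2pm,2pm,10am,10am) (2pm,2pm,11am,10am) (2pm,2pm,12pm,10am) (2pm,2pm,1pm,10am) (2pm,2pm,2pm,10am) — 20.
Demo=11am: (12pm,12pm,10am,11am) (12pm,12pm,11am,11am) (12pm,12pm,12pm,11am) (12pm,12pm,1pm,11am) (12pm,12pm,2pm,11am) (1pm,1pm,10am,11am) (1pm,1pm,11am,11am) (1pm,1pm,12pm,11am) (1pm,1pm,1pm,11am) (1pm,1pm,2pm,11am) (2pm,2pm,10am,11am) (2pm,2pm,11am,11am) (2pm,2pm,12pm,11am) (2pm,2pm,1pm,11am) (2pm,2pm,2pm,11am) — 15.
Demo=12pm: (1pm,1pm,10am,12pm) (1pm,1pm,11am,12pm) (1pm,1pm,12pm,12pm) (1pm,1pm,1pm,12pm) (1pm,1pm,2pm,12pm) (2pm,2pm,10am,12pm) (2pm,2pm,11am,12pm) (2pm,2pm,12pm,12pm) (2pm,2pm,1pm,12pm) (2pm,2pm,2pm,12pm) — 10.
Demo=1pm: (2pm,2pm,10am,1pm) (2pm,2pm,11am,1pm) (2pm,2pm,12pm,1pm) (2pm,2pm,1pm,1pm) (2pm,2pm,2pm,1pm) — 5.
Summing: 20 + 15 + 10 + 5 = 50.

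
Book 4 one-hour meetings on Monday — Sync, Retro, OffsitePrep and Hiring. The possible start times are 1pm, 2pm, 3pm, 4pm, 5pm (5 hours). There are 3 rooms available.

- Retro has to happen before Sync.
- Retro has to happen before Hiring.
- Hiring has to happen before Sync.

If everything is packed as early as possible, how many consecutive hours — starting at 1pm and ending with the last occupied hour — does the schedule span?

3

The precedence chain requires at least 3 distinct hours.
With at most 3 per hour and 4 meetings, at least 2 hours are needed.
3 works (last occupied hour: 3pm): for example Retro=1pm; Sync=3pm; OffsitePrep=1pm; Hiring=2pm.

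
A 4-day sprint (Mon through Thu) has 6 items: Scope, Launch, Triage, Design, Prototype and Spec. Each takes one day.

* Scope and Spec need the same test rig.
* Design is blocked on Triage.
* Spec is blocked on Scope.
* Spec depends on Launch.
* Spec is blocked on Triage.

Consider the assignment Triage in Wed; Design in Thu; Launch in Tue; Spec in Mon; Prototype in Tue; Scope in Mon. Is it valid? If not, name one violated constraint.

No. Scope and Spec need the same test rig is not satisfied.

Scope and Spec need the same test rig — violated.
Spec depends on Launch — violated.
Spec is blocked on Triage — violated.
Spec is blocked on Scope — violated.
Design is blocked on Triage — holds.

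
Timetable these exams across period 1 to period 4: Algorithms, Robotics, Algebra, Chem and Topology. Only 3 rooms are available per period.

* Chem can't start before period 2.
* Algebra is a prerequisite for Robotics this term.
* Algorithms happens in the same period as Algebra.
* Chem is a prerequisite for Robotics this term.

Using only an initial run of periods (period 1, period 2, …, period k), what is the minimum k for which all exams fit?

3

The precedence chain requires at least 2 distinct periods.
With at most 3 per period and 5 exams, at least 2 periods are needed.
Propagating the time windows through the other constraints, Robotics can't land before period 3, so the schedule must run through at least period 3.
3 works (last occupied period: period 3): for example Chem=period 2, Algorithms=period 1, Algebra=period 1, Topology=period 1, Robotics=period 3.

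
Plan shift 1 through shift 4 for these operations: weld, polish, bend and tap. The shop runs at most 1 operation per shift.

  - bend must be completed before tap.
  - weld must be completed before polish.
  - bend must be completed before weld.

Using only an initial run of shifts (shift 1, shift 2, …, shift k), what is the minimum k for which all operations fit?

4 shifts

The precedence chain requires at least 3 distinct shifts.
With at most 1 per shift and 4 operations, at least 4 shifts are needed.
4 works (last occupied shift: shift 4): for example bend=shift 1, tap=shift 4, polish=shift 3, weld=shift 2.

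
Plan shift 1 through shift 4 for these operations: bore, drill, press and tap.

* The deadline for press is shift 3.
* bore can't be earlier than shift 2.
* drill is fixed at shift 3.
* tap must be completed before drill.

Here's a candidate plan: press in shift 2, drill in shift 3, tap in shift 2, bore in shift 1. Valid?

drill is fixed at shift 3 — holds.
The deadline for press is shift 3 — holds.
tap must be completed before drill — holds.
bore can't be earlier than shift 2 — violated.

Invalid. bore can't be earlier than shift 2.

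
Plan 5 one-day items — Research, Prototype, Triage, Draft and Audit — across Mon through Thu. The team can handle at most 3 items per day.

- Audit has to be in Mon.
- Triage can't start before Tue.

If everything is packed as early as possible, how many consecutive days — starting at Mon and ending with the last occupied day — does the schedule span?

2

With at most 3 per day and 5 work items, at least 2 days are needed.
Triage can't be placed before Tue — that is day 2 counting from Mon — so the schedule must run through at least 2 days.
2 works (last occupied day: Tue): for example Draft in Tue; Triage in Tue; Audit in Mon; Research in Mon; Prototype in Mon.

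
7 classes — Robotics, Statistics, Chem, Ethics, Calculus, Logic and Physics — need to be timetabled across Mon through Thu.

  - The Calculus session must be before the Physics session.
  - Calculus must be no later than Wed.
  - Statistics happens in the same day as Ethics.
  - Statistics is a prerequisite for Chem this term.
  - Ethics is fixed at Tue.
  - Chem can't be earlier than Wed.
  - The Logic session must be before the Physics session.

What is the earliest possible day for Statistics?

Statistics must be in the same day as Ethics, which can't be before Tue, so Statistics is at least Tue; Statistics must be in the same day as Ethics, which can't be after Tue, so Statistics is at most Tue.
Statistics at Tue is achievable: Calculus=Mon; Chem=Wed; Logic=Mon; Physics=Tue; Statistics=Tue; Ethics=Tue; Robotics=Mon.

Tue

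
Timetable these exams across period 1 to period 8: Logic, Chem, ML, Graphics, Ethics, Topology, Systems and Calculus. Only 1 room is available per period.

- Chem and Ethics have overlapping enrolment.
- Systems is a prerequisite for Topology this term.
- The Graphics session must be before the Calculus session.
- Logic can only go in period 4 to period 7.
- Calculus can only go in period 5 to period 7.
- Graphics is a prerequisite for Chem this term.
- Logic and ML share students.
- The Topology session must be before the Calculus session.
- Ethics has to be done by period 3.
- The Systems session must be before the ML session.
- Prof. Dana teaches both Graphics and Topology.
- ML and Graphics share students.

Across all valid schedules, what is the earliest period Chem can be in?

period 2

Precedence pushes Chem to at least period 2.
Chem at period 2 is achievable: Calculus in period 6, Logic in period 7, Chem in period 2, Systems in period 4, Graphics in period 1, Topology in period 5, ML in period 8, Ethics in period 3.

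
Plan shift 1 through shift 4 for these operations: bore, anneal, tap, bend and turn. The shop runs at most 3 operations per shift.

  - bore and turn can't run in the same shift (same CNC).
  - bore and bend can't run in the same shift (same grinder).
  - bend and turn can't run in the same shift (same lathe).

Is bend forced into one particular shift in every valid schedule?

bend can be shift 1 (e.g. anneal in shift 1; turn in shift 3; tap in shift 1; bore in shift 2; bend in shift 1) or shift 2 (e.g. tap=shift 1, turn=shift 3, bend=shift 2, bore=shift 1, anneal=shift 1).

No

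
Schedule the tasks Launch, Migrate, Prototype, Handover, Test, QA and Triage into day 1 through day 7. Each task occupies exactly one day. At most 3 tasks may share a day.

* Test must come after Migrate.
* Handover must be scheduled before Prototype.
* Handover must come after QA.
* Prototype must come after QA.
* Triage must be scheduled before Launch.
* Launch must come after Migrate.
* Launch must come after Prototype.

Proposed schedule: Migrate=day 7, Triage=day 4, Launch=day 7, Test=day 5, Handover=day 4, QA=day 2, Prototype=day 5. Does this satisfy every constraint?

No — it violates: Test must come after Migrate

Triage must be scheduled before Launch — holds.
At most 3 tasks may share a day — holds.
Prototype must come after QA — holds.
Launch must come after Migrate — violated.
Launch must come after Prototype — holds.
Test must come after Migrate — violated.
Handover must be scheduled before Prototype — holds.
Handover must come after QA — holds.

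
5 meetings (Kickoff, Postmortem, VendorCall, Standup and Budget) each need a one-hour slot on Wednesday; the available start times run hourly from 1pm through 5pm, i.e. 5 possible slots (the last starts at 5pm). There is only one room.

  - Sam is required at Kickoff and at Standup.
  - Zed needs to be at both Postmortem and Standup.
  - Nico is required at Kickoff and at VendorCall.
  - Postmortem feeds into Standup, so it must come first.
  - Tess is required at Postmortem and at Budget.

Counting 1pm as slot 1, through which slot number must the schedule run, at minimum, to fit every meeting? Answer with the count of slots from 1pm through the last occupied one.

The precedence chain requires at least 2 distinct slots.
With at most 1 per slot and 5 meetings, at least 5 slots are needed.
5 works (last occupied slot: 5pm): for example Postmortem in 1pm; Budget in 5pm; VendorCall in 4pm; Kickoff in 3pm; Standup in 2pm.

5 slots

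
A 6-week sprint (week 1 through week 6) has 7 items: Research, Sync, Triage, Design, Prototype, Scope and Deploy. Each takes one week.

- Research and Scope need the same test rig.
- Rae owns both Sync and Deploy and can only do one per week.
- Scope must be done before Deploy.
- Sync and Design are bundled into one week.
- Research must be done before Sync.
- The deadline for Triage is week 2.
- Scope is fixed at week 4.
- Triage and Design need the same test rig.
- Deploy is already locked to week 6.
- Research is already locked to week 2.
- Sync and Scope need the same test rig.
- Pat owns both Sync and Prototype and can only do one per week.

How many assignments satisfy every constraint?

Splitting on Sync: it can be week 3 (10), week 5 (10). Listing each branch's schedules as (Research, Triage, Design, Prototype, Scope, Deploy) by week number:
Sync=week 3: (2,1,3,1,4,6) (2,1,3,2,4,6) (2,1,3,4,4,6) (2,1,3,5,4,6) (2,1,3,6,4,6) (2,2,3,1,4,6) (2,2,3,2,4,6) (2,2,3,4,4,6) (2,2,3,5,4,6) (2,2,3,6,4,6) — 10.
Sync=week 5: (2,1,5,1,4,6) (2,1,5,2,4,6) (2,1,5,3,4,6) (2,1,5,4,4,6) (2,1,5,6,4,6) (2,2,5,1,4,6) (2,2,5,2,4,6) (2,2,5,3,4,6) (2,2,5,4,4,6) (2,2,5,6,4,6) — 10.
Summing: 10 + 10 = 20.

20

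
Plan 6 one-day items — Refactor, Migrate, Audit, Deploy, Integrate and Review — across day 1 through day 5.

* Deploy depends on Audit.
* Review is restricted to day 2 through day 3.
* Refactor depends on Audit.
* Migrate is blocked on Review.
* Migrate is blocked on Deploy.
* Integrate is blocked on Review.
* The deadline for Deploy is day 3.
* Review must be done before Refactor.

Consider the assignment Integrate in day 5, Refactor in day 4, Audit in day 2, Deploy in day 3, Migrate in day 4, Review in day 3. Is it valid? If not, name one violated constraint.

Deploy depends on Audit — holds.
Migrate is blocked on Review — holds.
Review is restricted to day 2 through day 3 — holds.
Review must be done before Refactor — holds.
Refactor depends on Audit — holds.
Migrate is blocked on Deploy — holds.
Integrate is blocked on Review — holds.
The deadline for Deploy is day 3 — holds.

Valid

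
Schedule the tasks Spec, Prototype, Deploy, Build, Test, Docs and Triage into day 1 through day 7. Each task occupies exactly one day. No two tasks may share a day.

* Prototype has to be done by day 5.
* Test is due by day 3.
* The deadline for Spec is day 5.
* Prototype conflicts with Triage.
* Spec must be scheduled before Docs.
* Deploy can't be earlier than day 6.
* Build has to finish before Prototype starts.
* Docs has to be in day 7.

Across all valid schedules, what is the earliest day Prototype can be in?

day 2

Precedence pushes Prototype to at least day 2; Prototype's own window allows nothing later than day 5.
Prototype at day 2 is achievable: Docs=day 7, Prototype=day 2, Triage=day 5, Deploy=day 6, Test=day 3, Build=day 1, Spec=day 4.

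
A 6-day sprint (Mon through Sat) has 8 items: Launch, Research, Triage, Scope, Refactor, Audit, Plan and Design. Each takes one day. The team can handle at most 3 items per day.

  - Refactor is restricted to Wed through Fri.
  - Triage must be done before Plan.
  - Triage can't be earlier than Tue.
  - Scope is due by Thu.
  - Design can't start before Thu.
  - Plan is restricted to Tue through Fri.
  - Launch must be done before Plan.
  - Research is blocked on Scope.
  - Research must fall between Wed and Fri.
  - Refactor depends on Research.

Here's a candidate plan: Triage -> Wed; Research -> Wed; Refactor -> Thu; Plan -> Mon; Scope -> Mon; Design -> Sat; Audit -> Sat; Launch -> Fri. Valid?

The team can handle at most 3 items per day — holds.
Scope is due by Thu — holds.
Design can't start before Thu — holds.
Refactor is restricted to Wed through Fri — holds.
Plan is restricted to Tue through Fri — violated.
Research is blocked on Scope — holds.
Triage must be done before Plan — violated.
Research must fall between Wed and Fri — holds.
Launch must be done before Plan — violated.
Refactor depends on Research — holds.
Triage can't be earlier than Tue — holds.

No — it violates: Launch must be done before Plan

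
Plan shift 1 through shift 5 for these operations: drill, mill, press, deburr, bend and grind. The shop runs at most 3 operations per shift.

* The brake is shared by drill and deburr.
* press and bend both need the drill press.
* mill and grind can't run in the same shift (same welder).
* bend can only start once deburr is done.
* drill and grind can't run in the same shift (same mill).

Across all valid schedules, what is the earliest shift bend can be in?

shift 2

Precedence pushes bend to at least shift 2.
bend at shift 2 is achievable: press -> shift 1; grind -> shift 3; drill -> shift 2; mill -> shift 1; deburr -> shift 1; bend -> shift 2.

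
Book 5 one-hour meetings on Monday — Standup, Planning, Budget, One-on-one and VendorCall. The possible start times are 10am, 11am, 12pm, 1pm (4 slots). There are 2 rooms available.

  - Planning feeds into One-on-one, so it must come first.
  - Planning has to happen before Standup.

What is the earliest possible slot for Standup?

11am

Precedence pushes Standup to at least 11am.
Standup at 11am is achievable: Budget=10am, Standup=11am, VendorCall=12pm, Planning=10am, One-on-one=11am.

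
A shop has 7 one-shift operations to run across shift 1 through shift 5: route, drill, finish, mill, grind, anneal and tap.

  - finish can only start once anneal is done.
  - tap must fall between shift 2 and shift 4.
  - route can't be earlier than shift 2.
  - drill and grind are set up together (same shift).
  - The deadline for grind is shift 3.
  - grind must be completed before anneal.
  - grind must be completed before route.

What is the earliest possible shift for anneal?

shift 2

Precedence pushes anneal to at least shift 2; downstream work caps anneal at shift 4.
anneal at shift 2 is achievable: route=shift 2, drill=shift 1, finish=shift 3, grind=shift 1, tap=shift 2, anneal=shift 2, mill=shift 1.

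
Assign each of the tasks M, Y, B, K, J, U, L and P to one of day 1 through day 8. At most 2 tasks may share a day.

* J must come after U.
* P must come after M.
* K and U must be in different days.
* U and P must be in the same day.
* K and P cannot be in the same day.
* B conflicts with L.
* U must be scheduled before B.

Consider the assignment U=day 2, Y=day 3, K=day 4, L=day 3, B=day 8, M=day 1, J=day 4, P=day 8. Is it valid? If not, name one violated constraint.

No. U and P must be in the same day is not satisfied.

U must be scheduled before B — holds.
U and P must be in the same day — violated.
P must come after M — holds.
K and U must be in different days — holds.
At most 2 tasks may share a day — holds.
K and P cannot be in the same day — holds.
J must come after U — holds.
B conflicts with L — holds.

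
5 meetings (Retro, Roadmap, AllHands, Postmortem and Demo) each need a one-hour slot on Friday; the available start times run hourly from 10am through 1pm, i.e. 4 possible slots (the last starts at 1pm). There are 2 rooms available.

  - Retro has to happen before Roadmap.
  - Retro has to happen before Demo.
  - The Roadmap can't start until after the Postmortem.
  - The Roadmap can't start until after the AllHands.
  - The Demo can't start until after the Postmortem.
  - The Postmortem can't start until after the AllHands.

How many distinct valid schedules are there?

15

Splitting on Retro: it can be 10am (6), 11am (6), 12pm (3). Listing each branch's schedules as (Roadmap, AllHands, Postmortem, Demo):
Retro=10am: (12pm,10am,11am,12pm) (12pm,10am,11am,1pm) (1pm,10am,11am,12pm) (1pm,10am,11am,1pm) (1pm,10am,12pm,1pm) (1pm,11am,12pm,1pm) — 6.
Retro=11am: (12pm,10am,11am,12pm) (12pm,10am,11am,1pm) (1pm,10am,11am,12pm) (1pm,10am,11am,1pm) (1pm,10am,12pm,1pm) (1pm,11am,12pm,1pm) — 6.
Retro=12pm: (1pm,10am,11am,1pm) (1pm,10am,12pm,1pm) (1pm,11am,12pm,1pm) — 3.
Summing: 6 + 6 + 3 = 15.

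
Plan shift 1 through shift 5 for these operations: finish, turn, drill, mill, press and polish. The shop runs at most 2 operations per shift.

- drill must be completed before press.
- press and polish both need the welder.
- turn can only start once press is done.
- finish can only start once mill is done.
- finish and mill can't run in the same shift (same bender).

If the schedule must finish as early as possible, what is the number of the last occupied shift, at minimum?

The precedence chain requires at least 3 distinct shifts.
With at most 2 per shift and 6 operations, at least 3 shifts are needed.
3 works (last occupied shift: shift 3): for example drill=shift 1, mill=shift 1, polish=shift 3, turn=shift 3, finish=shift 2, press=shift 2.

shift 3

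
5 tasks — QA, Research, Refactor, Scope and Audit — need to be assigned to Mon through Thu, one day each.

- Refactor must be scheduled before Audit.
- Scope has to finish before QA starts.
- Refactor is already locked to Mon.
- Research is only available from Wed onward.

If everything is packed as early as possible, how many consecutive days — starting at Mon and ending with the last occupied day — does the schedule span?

3 days

The precedence chain requires at least 2 distinct days.
Research can't be placed before Wed — that is day 3 counting from Mon — so the schedule must run through at least 3 days.
3 works (last occupied day: Wed): for example Scope=Mon; Refactor=Mon; QA=Tue; Research=Wed; Audit=Tue.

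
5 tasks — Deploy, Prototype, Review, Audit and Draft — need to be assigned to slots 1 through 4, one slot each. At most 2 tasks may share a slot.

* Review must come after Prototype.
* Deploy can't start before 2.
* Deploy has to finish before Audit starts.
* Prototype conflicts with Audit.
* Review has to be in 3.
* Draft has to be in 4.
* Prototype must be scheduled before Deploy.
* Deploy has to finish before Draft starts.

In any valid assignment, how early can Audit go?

3

Precedence pushes Audit to at least 3.
Audit at 3 is achievable: Draft in 4; Deploy in 2; Audit in 3; Review in 3; Prototype in 1.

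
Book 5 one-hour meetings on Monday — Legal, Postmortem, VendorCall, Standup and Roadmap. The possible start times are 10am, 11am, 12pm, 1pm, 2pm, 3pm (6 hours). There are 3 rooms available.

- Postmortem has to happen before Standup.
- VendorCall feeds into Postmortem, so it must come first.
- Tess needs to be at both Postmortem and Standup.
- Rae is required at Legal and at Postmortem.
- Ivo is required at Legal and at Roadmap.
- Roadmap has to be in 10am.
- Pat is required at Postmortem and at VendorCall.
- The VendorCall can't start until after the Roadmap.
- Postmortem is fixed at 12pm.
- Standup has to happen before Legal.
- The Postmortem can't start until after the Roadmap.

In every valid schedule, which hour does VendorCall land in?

11am

Roadmap is fixed at 10am and must come before VendorCall, so VendorCall is at least 11am.
Postmortem is fixed at 12pm and must come after VendorCall, so VendorCall is at most 11am.
So VendorCall must be 11am.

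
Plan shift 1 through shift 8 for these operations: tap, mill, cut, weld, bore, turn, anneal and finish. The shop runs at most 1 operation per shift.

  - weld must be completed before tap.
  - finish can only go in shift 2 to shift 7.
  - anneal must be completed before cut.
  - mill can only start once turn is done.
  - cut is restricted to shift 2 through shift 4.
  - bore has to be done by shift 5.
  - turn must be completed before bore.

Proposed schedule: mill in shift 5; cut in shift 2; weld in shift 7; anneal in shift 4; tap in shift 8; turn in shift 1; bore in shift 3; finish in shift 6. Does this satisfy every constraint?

cut is restricted to shift 2 through shift 4 — holds.
anneal must be completed before cut — violated.
finish can only go in shift 2 to shift 7 — holds.
The shop runs at most 1 operation per shift — holds.
turn must be completed before bore — holds.
mill can only start once turn is done — holds.
weld must be completed before tap — holds.
bore has to be done by shift 5 — holds.

No. anneal must be completed before cut is not satisfied.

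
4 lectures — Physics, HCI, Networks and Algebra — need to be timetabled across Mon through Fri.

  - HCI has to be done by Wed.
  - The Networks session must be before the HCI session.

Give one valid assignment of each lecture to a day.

HCI -> Tue; Physics -> Mon; Algebra -> Mon; Networks -> Mon

Checking: Networks(Mon) before HCI(Tue); HCI=Tue in [Mon,Wed].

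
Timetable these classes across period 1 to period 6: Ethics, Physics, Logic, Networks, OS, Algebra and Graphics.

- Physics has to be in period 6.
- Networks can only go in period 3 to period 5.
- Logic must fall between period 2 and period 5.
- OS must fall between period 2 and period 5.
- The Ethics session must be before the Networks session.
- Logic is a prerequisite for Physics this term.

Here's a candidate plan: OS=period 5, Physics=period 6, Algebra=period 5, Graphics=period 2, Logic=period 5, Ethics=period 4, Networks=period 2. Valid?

No — it violates: The Ethics session must be before the Networks session

OS must fall between period 2 and period 5 — holds.
Networks can only go in period 3 to period 5 — violated.
Physics has to be in period 6 — holds.
Logic is a prerequisite for Physics this term — holds.
The Ethics session must be before the Networks session — violated.
Logic must fall between period 2 and period 5 — holds.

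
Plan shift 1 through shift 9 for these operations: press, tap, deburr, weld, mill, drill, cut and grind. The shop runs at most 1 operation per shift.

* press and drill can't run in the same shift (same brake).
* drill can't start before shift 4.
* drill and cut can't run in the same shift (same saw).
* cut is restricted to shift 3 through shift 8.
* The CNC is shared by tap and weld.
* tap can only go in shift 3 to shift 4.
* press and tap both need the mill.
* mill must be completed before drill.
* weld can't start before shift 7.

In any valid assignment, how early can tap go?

Tap is available from shift 3; tap's own window allows nothing later than shift 4.
tap at shift 3 is achievable: mill -> shift 1; weld -> shift 7; drill -> shift 4; press -> shift 2; tap -> shift 3; deburr -> shift 6; cut -> shift 5; grind -> shift 8.

shift 3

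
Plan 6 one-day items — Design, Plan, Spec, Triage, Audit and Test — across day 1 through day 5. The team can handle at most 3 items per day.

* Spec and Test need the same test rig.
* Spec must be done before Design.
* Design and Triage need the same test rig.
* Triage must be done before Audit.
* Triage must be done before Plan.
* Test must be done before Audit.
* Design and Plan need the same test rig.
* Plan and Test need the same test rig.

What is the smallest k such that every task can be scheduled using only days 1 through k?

3

The precedence chain requires at least 2 distinct days.
With at most 3 per day and 6 tasks, at least 2 days are needed.
Could 2 days be enough, i.e. nothing placed later than day 2? No: Design must come after Spec (at day 1 or later) → {day 2}; Plan must come after Triage (at day 1 or later) → {day 2}; Plan can't share with Design (day 2) → nothing is left.
So 2 days is not enough.
3 works (last occupied day: day 3): for example Audit -> day 2, Design -> day 3, Spec -> day 2, Test -> day 1, Triage -> day 1, Plan -> day 2.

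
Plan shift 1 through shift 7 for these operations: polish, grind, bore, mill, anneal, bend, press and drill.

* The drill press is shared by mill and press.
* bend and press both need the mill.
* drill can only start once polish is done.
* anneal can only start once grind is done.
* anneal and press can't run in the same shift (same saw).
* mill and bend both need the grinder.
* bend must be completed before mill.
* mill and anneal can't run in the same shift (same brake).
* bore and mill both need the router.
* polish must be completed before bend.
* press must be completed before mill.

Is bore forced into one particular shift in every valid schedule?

bore can be shift 1 (e.g. polish in shift 1; bend in shift 2; mill in shift 3; grind in shift 1; press in shift 1; bore in shift 1; anneal in shift 2; drill in shift 2) or shift 2 (e.g. bore=shift 2, anneal=shift 2, drill=shift 2, polish=shift 1, grind=shift 1, bend=shift 2, mill=shift 3, press=shift 1).

No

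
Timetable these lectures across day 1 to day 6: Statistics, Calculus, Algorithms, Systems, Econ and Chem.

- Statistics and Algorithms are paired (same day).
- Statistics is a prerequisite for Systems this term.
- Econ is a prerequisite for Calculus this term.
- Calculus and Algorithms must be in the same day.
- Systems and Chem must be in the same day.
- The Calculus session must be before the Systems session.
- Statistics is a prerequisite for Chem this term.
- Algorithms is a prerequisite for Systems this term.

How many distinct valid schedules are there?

20

Splitting on Statistics: it can be day 2 (4), day 3 (6), day 4 (6), day 5 (4). Listing each branch's schedules as (Calculus, Algorithms, Systems, Econ, Chem) by day number:
Statistics=day 2: (2,2,3,1,3) (2,2,4,1,4) (2,2,5,1,5) (2,2,6,1,6) — 4.
Statistics=day 3: (3,3,4,1,4) (3,3,4,2,4) (3,3,5,1,5) (3,3,5,2,5) (3,3,6,1,6) (3,3,6,2,6) — 6.
Statistics=day 4: (4,4,5,1,5) (4,4,5,2,5) (4,4,5,3,5) (4,4,6,1,6) (4,4,6,2,6) (4,4,6,3,6) — 6.
Statistics=day 5: (5,5,6,1,6) (5,5,6,2,6) (5,5,6,3,6) (5,5,6,4,6) — 4.
Summing: 4 + 6 + 6 + 4 = 20.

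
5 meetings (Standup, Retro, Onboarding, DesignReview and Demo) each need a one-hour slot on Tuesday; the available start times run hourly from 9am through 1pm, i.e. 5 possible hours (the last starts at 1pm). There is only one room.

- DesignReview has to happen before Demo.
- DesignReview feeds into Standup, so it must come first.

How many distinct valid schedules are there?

Splitting on Standup: it can be 10am (6), 11am (10), 12pm (12), 1pm (12). Listing each branch's schedules as (Retro, Onboarding, DesignReview, Demo):
Standup=10am: (11am,12pm,9am,1pm) (11am,1pm,9am,12pm) (12pm,11am,9am,1pm) (12pm,1pm,9am,11am) (1pm,11am,9am,12pm) (1pm,12pm,9am,11am) — 6.
Standup=11am: (9am,12pm,10am,1pm) (9am,1pm,10am,12pm) (10am,12pm,9am,1pm) (10am,1pm,9am,12pm) (12pm,9am,10am,1pm) (12pm,10am,9am,1pm) (12pm,1pm,9am,10am) (1pm,9am,10am,12pm) (1pm,10am,9am,12pm) (1pm,12pm,9am,10am) — 10.
Standup=12pm: (9am,10am,11am,1pm) (9am,11am,10am,1pm) (9am,1pm,10am,11am) (10am,9am,11am,1pm) (10am,11am,9am,1pm) (10am,1pm,9am,11am) (11am,9am,10am,1pm) (11am,10am,9am,1pm) (11am,1pm,9am,10am) (1pm,9am,10am,11am) (1pm,10am,9am,11am) (1pm,11am,9am,10am) — 12.
Standup=1pm: (9am,10am,11am,12pm) (9am,11am,10am,12pm) (9am,12pm,10am,11am) (10am,9am,11am,12pm) (10am,11am,9am,12pm) (10am,12pm,9am,11am) (11am,9am,10am,12pm) (11am,10am,9am,12pm) (11am,12pm,9am,10am) (12pm,9am,10am,11am) (12pm,10am,9am,11am) (12pm,11am,9am,10am) — 12.
Summing: 6 + 10 + 12 + 12 = 40.

40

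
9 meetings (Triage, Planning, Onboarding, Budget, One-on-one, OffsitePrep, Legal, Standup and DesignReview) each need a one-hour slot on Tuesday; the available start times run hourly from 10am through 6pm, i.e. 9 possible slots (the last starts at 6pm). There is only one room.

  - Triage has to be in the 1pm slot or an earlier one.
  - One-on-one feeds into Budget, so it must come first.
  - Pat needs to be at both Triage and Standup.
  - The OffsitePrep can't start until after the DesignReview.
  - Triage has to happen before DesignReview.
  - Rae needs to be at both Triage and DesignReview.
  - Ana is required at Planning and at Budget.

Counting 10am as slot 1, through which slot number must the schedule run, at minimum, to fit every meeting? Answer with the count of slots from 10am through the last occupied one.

The precedence chain requires at least 3 distinct slots.
With at most 1 per slot and 9 meetings, at least 9 slots are needed.
9 works (last occupied slot: 6pm): for example Legal -> 5pm; Triage -> 10am; One-on-one -> 12pm; OffsitePrep -> 2pm; DesignReview -> 11am; Planning -> 3pm; Budget -> 1pm; Standup -> 6pm; Onboarding -> 4pm.

9 slots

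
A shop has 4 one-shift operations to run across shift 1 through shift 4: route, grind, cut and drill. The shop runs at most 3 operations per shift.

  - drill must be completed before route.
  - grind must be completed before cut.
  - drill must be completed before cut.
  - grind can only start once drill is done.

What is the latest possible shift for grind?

shift 3

Precedence pushes grind to at least shift 2; downstream work caps grind at shift 3.
grind at shift 3 is achievable: cut in shift 4, drill in shift 1, route in shift 2, grind in shift 3.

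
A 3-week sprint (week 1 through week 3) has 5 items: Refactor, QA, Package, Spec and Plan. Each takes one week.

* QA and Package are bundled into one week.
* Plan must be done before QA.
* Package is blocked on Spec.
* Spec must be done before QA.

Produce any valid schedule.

Refactor -> week 1, Spec -> week 1, QA -> week 2, Plan -> week 1, Package -> week 2

Checking: Plan(week 1) before QA(week 2); Spec(week 1) before Package(week 2); Spec(week 1) before QA(week 2); QA = Package = week 2.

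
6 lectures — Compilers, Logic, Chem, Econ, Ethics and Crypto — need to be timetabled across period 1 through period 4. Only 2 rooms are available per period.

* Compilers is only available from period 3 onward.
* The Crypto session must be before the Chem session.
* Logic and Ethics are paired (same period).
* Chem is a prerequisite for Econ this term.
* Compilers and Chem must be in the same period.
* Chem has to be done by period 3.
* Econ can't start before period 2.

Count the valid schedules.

Enumerating: Econ=period 4, Ethics=period 2, Compilers=period 3, Crypto=period 1, Logic=period 2, Chem=period 3 | Crypto -> period 2; Chem -> period 3; Logic -> period 1; Compilers -> period 3; Econ -> period 4; Ethics -> period 1.

2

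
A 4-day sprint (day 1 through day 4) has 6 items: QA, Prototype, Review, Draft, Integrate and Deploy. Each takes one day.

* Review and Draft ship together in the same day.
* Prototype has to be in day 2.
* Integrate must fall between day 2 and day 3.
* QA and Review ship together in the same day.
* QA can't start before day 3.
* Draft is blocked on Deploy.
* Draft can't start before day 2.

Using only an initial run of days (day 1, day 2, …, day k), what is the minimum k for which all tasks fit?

3

The precedence chain requires at least 2 distinct days.
QA can't be placed before day 3, so the schedule must run through at least day 3.
3 works (last occupied day: day 3): for example QA=day 3; Deploy=day 1; Integrate=day 2; Review=day 3; Prototype=day 2; Draft=day 3.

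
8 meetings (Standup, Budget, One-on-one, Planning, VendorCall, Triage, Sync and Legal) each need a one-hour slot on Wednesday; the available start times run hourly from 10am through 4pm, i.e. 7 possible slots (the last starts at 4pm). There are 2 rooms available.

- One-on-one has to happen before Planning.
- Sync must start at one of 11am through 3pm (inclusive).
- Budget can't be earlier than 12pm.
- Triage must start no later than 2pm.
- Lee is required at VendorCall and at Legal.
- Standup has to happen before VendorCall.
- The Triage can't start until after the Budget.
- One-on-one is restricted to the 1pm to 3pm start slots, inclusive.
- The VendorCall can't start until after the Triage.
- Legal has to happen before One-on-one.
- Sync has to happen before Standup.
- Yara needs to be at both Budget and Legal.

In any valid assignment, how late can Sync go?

2pm

Sync is available from 11am; Sync's own window allows nothing later than 3pm; downstream work caps Sync at 2pm.
Sync at 2pm is achievable: Planning -> 2pm, One-on-one -> 1pm, Triage -> 1pm, Budget -> 12pm, Standup -> 3pm, Legal -> 10am, VendorCall -> 4pm, Sync -> 2pm.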